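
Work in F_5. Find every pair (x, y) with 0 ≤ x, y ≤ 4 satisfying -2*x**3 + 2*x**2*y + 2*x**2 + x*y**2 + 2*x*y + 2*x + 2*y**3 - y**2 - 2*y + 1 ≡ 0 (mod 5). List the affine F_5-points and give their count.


Affine F_5-points: {(0, 1), (0, 3), (0, 4), (2, 1), (2, 3)}; count = 5.

For each of the 25 pairs (x, y) ∈ F_5², evaluate f(x, y) mod 5. Record the zeros.
  x = 0: [0↦1, 1↦0, 2↦4, 3↦0, 4↦0]  zeros at y ∈ {1, 3, 4}
  x = 1: [0↦3, 1↦2, 2↦3, 3↦3, 4↦4]  zeros at y ∈ ∅
  x = 2: [0↦2, 1↦0, 2↦2, 3↦0, 4↦1]  zeros at y ∈ {1, 3}
  x = 3: [0↦1, 1↦2, 2↦4, 3↦4, 4↦4]  zeros at y ∈ ∅
  x = 4: [0↦3, 1↦1, 2↦2, 3↦3, 4↦1]  zeros at y ∈ ∅
Collecting zeros: affine points = {(0, 1), (0, 3), (0, 4), (2, 1), (2, 3)}.
Total count |C(F_5)_aff| = 5.


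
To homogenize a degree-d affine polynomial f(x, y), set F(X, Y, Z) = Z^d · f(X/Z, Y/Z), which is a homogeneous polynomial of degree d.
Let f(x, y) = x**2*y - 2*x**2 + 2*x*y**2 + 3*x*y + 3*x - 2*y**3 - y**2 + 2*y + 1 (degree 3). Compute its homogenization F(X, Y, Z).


F(X, Y, Z) = X**2*Y - 2*X**2*Z + 2*X*Y**2 + 3*X*Y*Z + 3*X*Z**2 - 2*Y**3 - Y**2*Z + 2*Y*Z**2 + Z**3

deg(f) = 3.
Substitute x = X/Z, y = Y/Z into f, then multiply by Z^3.
  monomial 1·x^2·y^1 ↦ 1·X^2·Y^1·Z^0.
  monomial -2·x^2·y^0 ↦ -2·X^2·Y^0·Z^1.
  monomial 2·x^1·y^2 ↦ 2·X^1·Y^2·Z^0.
  monomial 3·x^1·y^1 ↦ 3·X^1·Y^1·Z^1.
  monomial 3·x^1·y^0 ↦ 3·X^1·Y^0·Z^2.
  monomial -2·x^0·y^3 ↦ -2·X^0·Y^3·Z^0.
  monomial -1·x^0·y^2 ↦ -1·X^0·Y^2·Z^1.
  monomial 2·x^0·y^1 ↦ 2·X^0·Y^1·Z^2.
  monomial 1·x^0·y^0 ↦ 1·X^0·Y^0·Z^3.
Collecting: F(X, Y, Z) = X**2*Y - 2*X**2*Z + 2*X*Y**2 + 3*X*Y*Z + 3*X*Z**2 - 2*Y**3 - Y**2*Z + 2*Y*Z**2 + Z**3.


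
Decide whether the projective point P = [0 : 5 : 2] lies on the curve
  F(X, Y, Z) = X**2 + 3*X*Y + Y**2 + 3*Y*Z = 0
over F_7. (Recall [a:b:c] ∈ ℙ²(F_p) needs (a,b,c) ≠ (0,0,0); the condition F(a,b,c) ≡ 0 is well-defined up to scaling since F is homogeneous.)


F(0,5,2) ≡ 6 (mod 7); P is NOT on the curve.

Evaluate F(0, 5, 2) term-by-term (mod 7).
  X**2 ↦ 1·0·1·1 = 0
  3*X*Y ↦ 3·0·5·1 = 0
  Y**2 ↦ 1·1·25·1 = 25
  3*Y*Z ↦ 3·1·5·2 = 30
Sum: F(0, 5, 2) = (0) + (0) + (25) + (30) = 55.
Reducing mod 7: 55 ≡ 6 (mod 7).
Since F(a, b, c) ≡ 6 ≠ 0 (mod 7), P does NOT lie on the curve.


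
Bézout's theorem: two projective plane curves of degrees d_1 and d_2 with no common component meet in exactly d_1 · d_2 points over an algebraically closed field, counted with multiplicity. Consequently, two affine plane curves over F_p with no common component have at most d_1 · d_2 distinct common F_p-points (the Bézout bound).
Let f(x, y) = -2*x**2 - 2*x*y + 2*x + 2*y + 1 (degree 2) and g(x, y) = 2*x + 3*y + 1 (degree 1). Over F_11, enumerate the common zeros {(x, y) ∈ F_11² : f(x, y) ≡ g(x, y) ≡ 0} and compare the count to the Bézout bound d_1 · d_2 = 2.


Common zeros: ∅; count = 0; Bézout bound = 2.

deg(f) = 2, deg(g) = 1, so Bézout bound = 2.
Scan x ∈ F_11. For each x, list the y ∈ F_11 with f(x, y) ≡ 0 and those with g(x, y) ≡ 0 (mod 11); the common zeros in that column are the intersection.
  x = 0: f ≡ 0 at y ∈ {5}; g ≡ 0 at y ∈ {7}; common: ∅.
  x = 1: f ≡ 0 at y ∈ ∅; g ≡ 0 at y ∈ {10}; common: ∅.
  x = 2: f ≡ 0 at y ∈ {4}; g ≡ 0 at y ∈ {2}; common: ∅.
  x = 3: f ≡ 0 at y ∈ {0}; g ≡ 0 at y ∈ {5}; common: ∅.
  x = 4: f ≡ 0 at y ∈ {9}; g ≡ 0 at y ∈ {8}; common: ∅.
  x = 5: f ≡ 0 at y ∈ {2}; g ≡ 0 at y ∈ {0}; common: ∅.
  x = 6: f ≡ 0 at y ∈ {4}; g ≡ 0 at y ∈ {3}; common: ∅.
  x = 7: f ≡ 0 at y ∈ {5}; g ≡ 0 at y ∈ {6}; common: ∅.
  x = 8: f ≡ 0 at y ∈ {7}; g ≡ 0 at y ∈ {9}; common: ∅.
  x = 9: f ≡ 0 at y ∈ {0}; g ≡ 0 at y ∈ {1}; common: ∅.
  x = 10: f ≡ 0 at y ∈ {9}; g ≡ 0 at y ∈ {4}; common: ∅.
Collecting: common zeros = ∅, so the count is 0.
Comparison with the Bézout bound: 0 ≤ 2 = deg(f)·deg(g), as expected for curves with no common component (the affine F_11-count falls short of the bound because intersections may lie at infinity, over extension fields, or carry multiplicity).


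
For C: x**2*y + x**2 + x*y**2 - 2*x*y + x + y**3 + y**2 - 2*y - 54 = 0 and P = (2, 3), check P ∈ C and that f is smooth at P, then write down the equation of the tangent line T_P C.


Tangent line at P: 20*x + 43*y - 169 = 0.

Step 1: f(2, 3) = 0, so P lies on C.
Step 2: partial derivatives
  f_x(x, y) = 2*x*y + 2*x + y**2 - 2*y + 1, f_y(x, y) = x**2 + 2*x*y - 2*x + 3*y**2 + 2*y - 2.
  f_x(P) = 20, f_y(P) = 43 (gradient nonzero, so P is smooth).
Step 3: tangent line at P: 20·(x − 2) + 43·(y − 3) = 0.
Expanding: 20*x + 43*y - 169 = 0.


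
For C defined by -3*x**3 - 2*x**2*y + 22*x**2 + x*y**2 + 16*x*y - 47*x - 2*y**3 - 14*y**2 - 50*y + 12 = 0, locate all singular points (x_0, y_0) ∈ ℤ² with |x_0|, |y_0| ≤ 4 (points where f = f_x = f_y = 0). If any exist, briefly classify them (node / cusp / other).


Singular points: {(3, -2)}; classification: node.

Compute partial derivatives:
  f_x = -9*x**2 - 4*x*y + 44*x + y**2 + 16*y - 47.
  f_y = -2*x**2 + 2*x*y + 16*x - 6*y**2 - 28*y - 50.
Scan x_0 ∈ {−4, ..., 4}. For each x_0, f_y(x_0, y) is a polynomial in y; find its integer roots y ∈ {−4, ..., 4}, then test f_x and f at those candidates.
  x = -4: f_y(-4, y) = -6*y**2 - 36*y - 146; no integer root y with |y| ≤ 4.
  x = -3: f_y(-3, y) = -6*y**2 - 34*y - 116; no integer root y with |y| ≤ 4.
  x = -2: f_y(-2, y) = -6*y**2 - 32*y - 90; no integer root y with |y| ≤ 4.
  x = -1: f_y(-1, y) = -6*y**2 - 30*y - 68; no integer root y with |y| ≤ 4.
  x = 0: f_y(0, y) = -6*y**2 - 28*y - 50; no integer root y with |y| ≤ 4.
  x = 1: f_y(1, y) = -6*y**2 - 26*y - 36; no integer root y with |y| ≤ 4.
  x = 2: f_y(2, y) = -6*y**2 - 24*y - 26; no integer root y with |y| ≤ 4.
  x = 3: f_y(3, y) = -6*y**2 - 22*y - 20; vanishes at y ∈ {-2}. (3, -2): f_x = 0, f = 0 — SINGULAR.
  x = 4: f_y(4, y) = -6*y**2 - 20*y - 18; no integer root y with |y| ≤ 4.
Only singular point on the grid: (3, -2).
Classify: substitute x = 3 + u, y = -2 + v and expand: f = -3*u**3 - 2*u**2*v - u**2 + u*v**2 - 2*v**3 + v**2.
No constant or linear terms (consistent with a singular point). Quadratic part: -u**2 + v**2. Cubic part: -3*u**3 - 2*u**2*v + u*v**2 - 2*v**3.
The quadratic part v**2 - u**2 = (v − u)(v + u) splits into two distinct linear factors, so there are two distinct tangent lines y − -2 = ±(x − 3) — this is a node (ordinary double point).
Classification: node.


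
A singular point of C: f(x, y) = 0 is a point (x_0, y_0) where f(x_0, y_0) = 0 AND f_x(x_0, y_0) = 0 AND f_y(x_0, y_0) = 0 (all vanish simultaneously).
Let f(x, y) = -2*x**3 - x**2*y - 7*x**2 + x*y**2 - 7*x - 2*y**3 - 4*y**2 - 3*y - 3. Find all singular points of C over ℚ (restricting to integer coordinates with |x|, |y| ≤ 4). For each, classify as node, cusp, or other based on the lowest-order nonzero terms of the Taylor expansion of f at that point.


Singular points: {(-1, -1)}; classification: cusp.

Compute partial derivatives:
  f_x = -6*x**2 - 2*x*y - 14*x + y**2 - 7.
  f_y = -x**2 + 2*x*y - 6*y**2 - 8*y - 3.
Scan x_0 ∈ {−4, ..., 4}. For each x_0, f_y(x_0, y) is a polynomial in y; find its integer roots y ∈ {−4, ..., 4}, then test f_x and f at those candidates.
  x = -4: f_y(-4, y) = -6*y**2 - 16*y - 19; no integer root y with |y| ≤ 4.
  x = -3: f_y(-3, y) = -6*y**2 - 14*y - 12; no integer root y with |y| ≤ 4.
  x = -2: f_y(-2, y) = -6*y**2 - 12*y - 7; no integer root y with |y| ≤ 4.
  x = -1: f_y(-1, y) = -6*y**2 - 10*y - 4; vanishes at y ∈ {-1}. (-1, -1): f_x = 0, f = 0 — SINGULAR.
  x = 0: f_y(0, y) = -6*y**2 - 8*y - 3; no integer root y with |y| ≤ 4.
  x = 1: f_y(1, y) = -6*y**2 - 6*y - 4; no integer root y with |y| ≤ 4.
  x = 2: f_y(2, y) = -6*y**2 - 4*y - 7; no integer root y with |y| ≤ 4.
  x = 3: f_y(3, y) = -6*y**2 - 2*y - 12; no integer root y with |y| ≤ 4.
  x = 4: f_y(4, y) = -6*y**2 - 19; no integer root y with |y| ≤ 4.
Only singular point on the grid: (-1, -1).
Classify: substitute x = -1 + u, y = -1 + v and expand: f = -2*u**3 - u**2*v + u*v**2 - 2*v**3 + v**2.
No constant or linear terms (consistent with a singular point). Quadratic part: v**2. Cubic part: -2*u**3 - u**2*v + u*v**2 - 2*v**3.
The quadratic part v**2 is a perfect square, so there is a single (double) tangent line v = 0, i.e. y = -1. Restricting the cubic part to that line (v = 0) leaves -2*u**3 ≠ 0, so f is not divisible by v and the branch is v² ≈ 2*u**3 to lowest order — this is a cusp.
Classification: cusp.


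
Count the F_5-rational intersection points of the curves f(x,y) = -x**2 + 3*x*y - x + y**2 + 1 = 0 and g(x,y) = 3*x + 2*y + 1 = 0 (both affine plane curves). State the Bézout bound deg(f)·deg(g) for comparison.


Common zeros: {(0, 2), (2, 4)}; count = 2; Bézout bound = 2.

deg(f) = 2, deg(g) = 1, so Bézout bound = 2.
Scan x ∈ F_5. For each x, list the y ∈ F_5 with f(x, y) ≡ 0 and those with g(x, y) ≡ 0 (mod 5); the common zeros in that column are the intersection.
  x = 0: f ≡ 0 at y ∈ {2, 3}; g ≡ 0 at y ∈ {2}; common: {2}.
  x = 1: f ≡ 0 at y ∈ ∅; g ≡ 0 at y ∈ {3}; common: ∅.
  x = 2: f ≡ 0 at y ∈ {0, 4}; g ≡ 0 at y ∈ {4}; common: {4}.
  x = 3: f ≡ 0 at y ∈ {3}; g ≡ 0 at y ∈ {0}; common: ∅.
  x = 4: f ≡ 0 at y ∈ {4}; g ≡ 0 at y ∈ {1}; common: ∅.
Collecting: common zeros = {(0, 2), (2, 4)}, so the count is 2.
Comparison with the Bézout bound: 2 ≤ 2 = deg(f)·deg(g), as expected for curves with no common component (the bound is attained).


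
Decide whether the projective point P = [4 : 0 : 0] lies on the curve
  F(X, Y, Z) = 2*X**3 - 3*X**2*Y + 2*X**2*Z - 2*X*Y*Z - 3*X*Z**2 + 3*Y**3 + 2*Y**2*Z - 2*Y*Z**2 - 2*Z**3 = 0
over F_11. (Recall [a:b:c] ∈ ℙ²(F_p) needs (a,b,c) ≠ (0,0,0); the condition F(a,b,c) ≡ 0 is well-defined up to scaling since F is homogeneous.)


F(4,0,0) ≡ 7 (mod 11); P is NOT on the curve.

Evaluate F(4, 0, 0) term-by-term (mod 11).
  2*X**3 ↦ 2·64·1·1 = 128
  -3*X**2*Y ↦ -3·16·0·1 = 0
  2*X**2*Z ↦ 2·16·1·0 = 0
  -2*X*Y*Z ↦ -2·4·0·0 = 0
  -3*X*Z**2 ↦ -3·4·1·0 = 0
  3*Y**3 ↦ 3·1·0·1 = 0
  2*Y**2*Z ↦ 2·1·0·0 = 0
  -2*Y*Z**2 ↦ -2·1·0·0 = 0
  -2*Z**3 ↦ -2·1·1·0 = 0
Sum: F(4, 0, 0) = (128) + (0) + (0) + (0) + (0) + (0) + (0) + (0) + (0) = 128.
Reducing mod 11: 128 ≡ 7 (mod 11).
Since F(a, b, c) ≡ 7 ≠ 0 (mod 11), P does NOT lie on the curve.


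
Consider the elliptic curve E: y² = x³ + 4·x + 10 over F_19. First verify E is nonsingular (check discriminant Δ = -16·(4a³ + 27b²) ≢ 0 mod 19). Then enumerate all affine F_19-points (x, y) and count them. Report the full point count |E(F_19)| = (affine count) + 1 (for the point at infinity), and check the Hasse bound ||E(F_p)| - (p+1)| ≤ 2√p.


Affine points = {(2, 8), (2, 11), (3, 7), (3, 12), (7, 1), (7, 18), (10, 9), (10, 10), (11, 6), (11, 13), (12, 0), (13, 6), (13, 13), (14, 6), (14, 13), (15, 5), (15, 14), (16, 3), (16, 16), (18, 9), (18, 10)}; affine count = 21; |E(F_19)| = 22.

Discriminant check: Δ ∝ 4a³ + 27b² = 4·4³ + 27·10² = 4·64 + 27·100 ≡ 11 (mod 19). Nonzero ⇒ E is nonsingular.
For each x ∈ F_19, compute rhs = x³ + 4·x + 10 mod 19, then count y ∈ F_19 with y² ≡ rhs.
  x = 0: rhs = 10, matching y values: none (0 points).
  x = 1: rhs = 15, matching y values: none (0 points).
  x = 2: rhs = 7, matching y values: 8, 11 (2 points).
  x = 3: rhs = 11, matching y values: 7, 12 (2 points).
  x = 4: rhs = 14, matching y values: none (0 points).
  x = 5: rhs = 3, matching y values: none (0 points).
  x = 6: rhs = 3, matching y values: none (0 points).
  x = 7: rhs = 1, matching y values: 1, 18 (2 points).
  x = 8: rhs = 3, matching y values: none (0 points).
  x = 9: rhs = 15, matching y values: none (0 points).
  x = 10: rhs = 5, matching y values: 9, 10 (2 points).
  x = 11: rhs = 17, matching y values: 6, 13 (2 points).
  x = 12: rhs = 0, matching y values: 0 (1 points).
  x = 13: rhs = 17, matching y values: 6, 13 (2 points).
  x = 14: rhs = 17, matching y values: 6, 13 (2 points).
  x = 15: rhs = 6, matching y values: 5, 14 (2 points).
  x = 16: rhs = 9, matching y values: 3, 16 (2 points).
  x = 17: rhs = 13, matching y values: none (0 points).
  x = 18: rhs = 5, matching y values: 9, 10 (2 points).
Total affine count: 21.
Full point count |E(F_19)| = 21 + 1 = 22.
Hasse bound: |22 − (19+1)| = |2| = 2 ≤ 2√19 ≈ 8.7178 ✓.


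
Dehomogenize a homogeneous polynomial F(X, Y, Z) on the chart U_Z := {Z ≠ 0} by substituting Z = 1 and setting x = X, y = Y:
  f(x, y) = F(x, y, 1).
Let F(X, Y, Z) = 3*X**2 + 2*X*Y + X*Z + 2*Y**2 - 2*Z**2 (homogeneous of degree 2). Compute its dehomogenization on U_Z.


f(x, y) = 3*x**2 + 2*x*y + x + 2*y**2 - 2

On U_Z we set Z = 1. Each monomial c·X^i·Y^j·Z^k in F becomes c·x^i·y^j·1^k = c·x^i·y^j.
Substituting Z = 1: F(X, Y, 1) = 3*x**2 + 2*x*y + x + 2*y**2 - 2.
Note: deg(f) ≤ deg(F) = 2; strict inequality happens when F is divisible by Z (lost terms).


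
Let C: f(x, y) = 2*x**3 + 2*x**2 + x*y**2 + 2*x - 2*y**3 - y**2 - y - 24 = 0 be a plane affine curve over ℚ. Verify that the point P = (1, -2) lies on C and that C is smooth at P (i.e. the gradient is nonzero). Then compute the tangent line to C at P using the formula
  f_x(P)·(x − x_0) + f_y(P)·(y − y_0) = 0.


Tangent line at P: 16*x - 25*y - 66 = 0.

Step 1: f(1, -2) = 0, so P lies on C.
Step 2: partial derivatives
  f_x(x, y) = 6*x**2 + 4*x + y**2 + 2, f_y(x, y) = 2*x*y - 6*y**2 - 2*y - 1.
  f_x(P) = 16, f_y(P) = -25 (gradient nonzero, so P is smooth).
Step 3: tangent line at P: 16·(x − 1) + -25·(y − -2) = 0.
Expanding: 16*x - 25*y - 66 = 0.


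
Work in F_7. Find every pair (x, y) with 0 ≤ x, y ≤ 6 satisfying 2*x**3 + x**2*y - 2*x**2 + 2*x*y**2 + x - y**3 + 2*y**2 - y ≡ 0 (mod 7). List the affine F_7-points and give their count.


Affine F_7-points: {(0, 0), (0, 1), (2, 6), (3, 5)}; count = 4.

For each of the 49 pairs (x, y) ∈ F_7², evaluate f(x, y) mod 7. Record the zeros.
  x = 0: [0↦0, 1↦0, 2↦5, 3↦2, 4↦6, 5↦4, 6↦4]  zeros at y ∈ {0, 1}
  x = 1: [0↦1, 1↦4, 2↦2, 3↦3, 4↦1, 5↦4, 6↦6]  zeros at y ∈ ∅
  x = 2: [0↦3, 1↦4, 2↦4, 3↦4, 4↦5, 5↦1, 6↦0]  zeros at y ∈ {6}
  x = 3: [0↦4, 1↦5, 2↦2, 3↦3, 4↦2, 5↦0, 6↦5]  zeros at y ∈ {5}
  x = 4: [0↦2, 1↦5, 2↦1, 3↦5, 4↦4, 5↦6, 6↦5]  zeros at y ∈ ∅
  x = 5: [0↦2, 1↦2, 2↦6, 3↦1, 4↦2, 5↦3, 6↦5]  zeros at y ∈ ∅
  x = 6: [0↦2, 1↦1, 2↦1, 3↦3, 4↦1, 5↦3, 6↦3]  zeros at y ∈ ∅
Collecting zeros: affine points = {(0, 0), (0, 1), (2, 6), (3, 5)}.
Total count |C(F_7)_aff| = 4.


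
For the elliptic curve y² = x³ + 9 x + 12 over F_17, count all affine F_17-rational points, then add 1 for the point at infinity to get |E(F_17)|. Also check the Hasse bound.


Affine points = {(2, 2), (2, 15), (3, 7), (3, 10), (8, 1), (8, 16), (14, 3), (14, 14), (16, 6), (16, 11)}; affine count = 10; |E(F_17)| = 11.

Discriminant check: Δ ∝ 4a³ + 27b² = 4·9³ + 27·12² = 4·729 + 27·144 ≡ 4 (mod 17). Nonzero ⇒ E is nonsingular.
For each x ∈ F_17, compute rhs = x³ + 9·x + 12 mod 17, then count y ∈ F_17 with y² ≡ rhs.
  x = 0: rhs = 12, matching y values: none (0 points).
  x = 1: rhs = 5, matching y values: none (0 points).
  x = 2: rhs = 4, matching y values: 2, 15 (2 points).
  x = 3: rhs = 15, matching y values: 7, 10 (2 points).
  x = 4: rhs = 10, matching y values: none (0 points).
  x = 5: rhs = 12, matching y values: none (0 points).
  x = 6: rhs = 10, matching y values: none (0 points).
  x = 7: rhs = 10, matching y values: none (0 points).
  x = 8: rhs = 1, matching y values: 1, 16 (2 points).
  x = 9: rhs = 6, matching y values: none (0 points).
  x = 10: rhs = 14, matching y values: none (0 points).
  x = 11: rhs = 14, matching y values: none (0 points).
  x = 12: rhs = 12, matching y values: none (0 points).
  x = 13: rhs = 14, matching y values: none (0 points).
  x = 14: rhs = 9, matching y values: 3, 14 (2 points).
  x = 15: rhs = 3, matching y values: none (0 points).
  x = 16: rhs = 2, matching y values: 6, 11 (2 points).
Total affine count: 10.
Full point count |E(F_17)| = 10 + 1 = 11.
Hasse bound: |11 − (17+1)| = |-7| = 7 ≤ 2√17 ≈ 8.2462 ✓.


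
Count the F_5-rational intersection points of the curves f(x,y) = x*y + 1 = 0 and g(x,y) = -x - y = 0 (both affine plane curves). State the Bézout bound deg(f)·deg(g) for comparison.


Common zeros: {(1, 4), (4, 1)}; count = 2; Bézout bound = 2.

deg(f) = 2, deg(g) = 1, so Bézout bound = 2.
Scan x ∈ F_5. For each x, list the y ∈ F_5 with f(x, y) ≡ 0 and those with g(x, y) ≡ 0 (mod 5); the common zeros in that column are the intersection.
  x = 0: f ≡ 0 at y ∈ ∅; g ≡ 0 at y ∈ {0}; common: ∅.
  x = 1: f ≡ 0 at y ∈ {4}; g ≡ 0 at y ∈ {4}; common: {4}.
  x = 2: f ≡ 0 at y ∈ {2}; g ≡ 0 at y ∈ {3}; common: ∅.
  x = 3: f ≡ 0 at y ∈ {3}; g ≡ 0 at y ∈ {2}; common: ∅.
  x = 4: f ≡ 0 at y ∈ {1}; g ≡ 0 at y ∈ {1}; common: {1}.
Collecting: common zeros = {(1, 4), (4, 1)}, so the count is 2.
Comparison with the Bézout bound: 2 ≤ 2 = deg(f)·deg(g), as expected for curves with no common component (the bound is attained).


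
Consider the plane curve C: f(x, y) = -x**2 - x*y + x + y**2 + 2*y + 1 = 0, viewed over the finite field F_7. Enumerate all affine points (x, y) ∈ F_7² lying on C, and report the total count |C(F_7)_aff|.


Affine F_7-points: {(0, 6), (1, 2), (1, 4), (2, 1), (2, 6), (3, 4), (5, 1), (5, 2)}; count = 8.

For each of the 49 pairs (x, y) ∈ F_7², evaluate f(x, y) mod 7. Record the zeros.
  x = 0: [0↦1, 1↦4, 2↦2, 3↦2, 4↦4, 5↦1, 6↦0]  zeros at y ∈ {6}
  x = 1: [0↦1, 1↦3, 2↦0, 3↦6, 4↦0, 5↦3, 6↦1]  zeros at y ∈ {2, 4}
  x = 2: [0↦6, 1↦0, 2↦3, 3↦1, 4↦1, 5↦3, 6↦0]  zeros at y ∈ {1, 6}
  x = 3: [0↦2, 1↦2, 2↦4, 3↦1, 4↦0, 5↦1, 6↦4]  zeros at y ∈ {4}
  x = 4: [0↦3, 1↦2, 2↦3, 3↦6, 4↦4, 5↦4, 6↦6]  zeros at y ∈ ∅
  x = 5: [0↦2, 1↦0, 2↦0, 3↦2, 4↦6, 5↦5, 6↦6]  zeros at y ∈ {1, 2}
  x = 6: [0↦6, 1↦3, 2↦2, 3↦3, 4↦6, 5↦4, 6↦4]  zeros at y ∈ ∅
Collecting zeros: affine points = {(0, 6), (1, 2), (1, 4), (2, 1), (2, 6), (3, 4), (5, 1), (5, 2)}.
Total count |C(F_7)_aff| = 8.


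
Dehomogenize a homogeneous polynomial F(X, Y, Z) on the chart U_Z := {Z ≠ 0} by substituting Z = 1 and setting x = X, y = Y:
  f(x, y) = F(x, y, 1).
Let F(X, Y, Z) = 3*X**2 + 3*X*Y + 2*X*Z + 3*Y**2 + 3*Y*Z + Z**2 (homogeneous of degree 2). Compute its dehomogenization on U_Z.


f(x, y) = 3*x**2 + 3*x*y + 2*x + 3*y**2 + 3*y + 1

On U_Z we set Z = 1. Each monomial c·X^i·Y^j·Z^k in F becomes c·x^i·y^j·1^k = c·x^i·y^j.
Substituting Z = 1: F(X, Y, 1) = 3*x**2 + 3*x*y + 2*x + 3*y**2 + 3*y + 1.
Note: deg(f) ≤ deg(F) = 2; strict inequality happens when F is divisible by Z (lost terms).


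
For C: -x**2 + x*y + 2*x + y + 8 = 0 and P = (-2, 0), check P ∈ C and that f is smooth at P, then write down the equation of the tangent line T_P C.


Tangent line at P: 6*x - y + 12 = 0.

Step 1: f(-2, 0) = 0, so P lies on C.
Step 2: partial derivatives
  f_x(x, y) = -2*x + y + 2, f_y(x, y) = x + 1.
  f_x(P) = 6, f_y(P) = -1 (gradient nonzero, so P is smooth).
Step 3: tangent line at P: 6·(x − -2) + -1·(y − 0) = 0.
Expanding: 6*x - y + 12 = 0.


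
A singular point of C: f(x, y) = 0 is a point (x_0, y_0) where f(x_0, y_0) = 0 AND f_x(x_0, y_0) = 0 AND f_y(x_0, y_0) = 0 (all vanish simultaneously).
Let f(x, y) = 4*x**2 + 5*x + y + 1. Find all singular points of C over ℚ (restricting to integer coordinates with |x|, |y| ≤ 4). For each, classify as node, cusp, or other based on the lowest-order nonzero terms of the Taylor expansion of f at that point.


No singular points in the scanned grid; C is smooth there.

Compute partial derivatives:
  f_x = 8*x + 5.
  f_y = 1.
f_y = 1 is a nonzero constant, so f_y never vanishes: no point (x, y) can satisfy f = f_x = f_y = 0. In particular no (x, y) ∈ {−4, ..., 4}² is singular; the curve is smooth.


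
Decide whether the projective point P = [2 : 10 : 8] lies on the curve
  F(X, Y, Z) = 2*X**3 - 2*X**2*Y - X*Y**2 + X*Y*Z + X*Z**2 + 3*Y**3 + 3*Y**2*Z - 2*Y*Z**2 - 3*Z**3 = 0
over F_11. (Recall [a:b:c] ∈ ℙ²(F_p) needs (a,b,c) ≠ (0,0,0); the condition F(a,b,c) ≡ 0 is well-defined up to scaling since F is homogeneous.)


F(2,10,8) ≡ 1 (mod 11); P is NOT on the curve.

Evaluate F(2, 10, 8) term-by-term (mod 11).
  2*X**3 ↦ 2·8·1·1 = 16
  -2*X**2*Y ↦ -2·4·10·1 = -80
  -X*Y**2 ↦ -1·2·100·1 = -200
  X*Y*Z ↦ 1·2·10·8 = 160
  X*Z**2 ↦ 1·2·1·64 = 128
  3*Y**3 ↦ 3·1·1000·1 = 3000
  3*Y**2*Z ↦ 3·1·100·8 = 2400
  -2*Y*Z**2 ↦ -2·1·10·64 = -1280
  -3*Z**3 ↦ -3·1·1·512 = -1536
Sum: F(2, 10, 8) = (16) + (-80) + (-200) + (160) + (128) + (3000) + (2400) + (-1280) + (-1536) = 2608.
Reducing mod 11: 2608 ≡ 1 (mod 11).
Since F(a, b, c) ≡ 1 ≠ 0 (mod 11), P does NOT lie on the curve.


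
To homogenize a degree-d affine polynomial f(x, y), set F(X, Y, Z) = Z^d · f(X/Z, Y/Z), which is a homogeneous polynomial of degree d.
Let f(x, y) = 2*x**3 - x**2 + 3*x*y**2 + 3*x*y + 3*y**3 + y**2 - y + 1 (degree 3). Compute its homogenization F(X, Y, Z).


F(X, Y, Z) = 2*X**3 - X**2*Z + 3*X*Y**2 + 3*X*Y*Z + 3*Y**3 + Y**2*Z - Y*Z**2 + Z**3

deg(f) = 3.
Substitute x = X/Z, y = Y/Z into f, then multiply by Z^3.
  monomial 2·x^3·y^0 ↦ 2·X^3·Y^0·Z^0.
  monomial -1·x^2·y^0 ↦ -1·X^2·Y^0·Z^1.
  monomial 3·x^1·y^2 ↦ 3·X^1·Y^2·Z^0.
  monomial 3·x^1·y^1 ↦ 3·X^1·Y^1·Z^1.
  monomial 3·x^0·y^3 ↦ 3·X^0·Y^3·Z^0.
  monomial 1·x^0·y^2 ↦ 1·X^0·Y^2·Z^1.
  monomial -1·x^0·y^1 ↦ -1·X^0·Y^1·Z^2.
  monomial 1·x^0·y^0 ↦ 1·X^0·Y^0·Z^3.
Collecting: F(X, Y, Z) = 2*X**3 - X**2*Z + 3*X*Y**2 + 3*X*Y*Z + 3*Y**3 + Y**2*Z - Y*Z**2 + Z**3.


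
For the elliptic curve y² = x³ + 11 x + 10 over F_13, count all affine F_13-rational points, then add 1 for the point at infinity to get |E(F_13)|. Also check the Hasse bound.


Affine points = {(0, 6), (0, 7), (1, 3), (1, 10), (2, 1), (2, 12), (4, 1), (4, 12), (7, 1), (7, 12), (8, 5), (8, 8)}; affine count = 12; |E(F_13)| = 13.

Discriminant check: Δ ∝ 4a³ + 27b² = 4·11³ + 27·10² = 4·1331 + 27·100 ≡ 3 (mod 13). Nonzero ⇒ E is nonsingular.
For each x ∈ F_13, compute rhs = x³ + 11·x + 10 mod 13, then count y ∈ F_13 with y² ≡ rhs.
  x = 0: rhs = 10, matching y values: 6, 7 (2 points).
  x = 1: rhs = 9, matching y values: 3, 10 (2 points).
  x = 2: rhs = 1, matching y values: 1, 12 (2 points).
  x = 3: rhs = 5, matching y values: none (0 points).
  x = 4: rhs = 1, matching y values: 1, 12 (2 points).
  x = 5: rhs = 8, matching y values: none (0 points).
  x = 6: rhs = 6, matching y values: none (0 points).
  x = 7: rhs = 1, matching y values: 1, 12 (2 points).
  x = 8: rhs = 12, matching y values: 5, 8 (2 points).
  x = 9: rhs = 6, matching y values: none (0 points).
  x = 10: rhs = 2, matching y values: none (0 points).
  x = 11: rhs = 6, matching y values: none (0 points).
  x = 12: rhs = 11, matching y values: none (0 points).
Total affine count: 12.
Full point count |E(F_13)| = 12 + 1 = 13.
Hasse bound: |13 − (13+1)| = |-1| = 1 ≤ 2√13 ≈ 7.2111 ✓.


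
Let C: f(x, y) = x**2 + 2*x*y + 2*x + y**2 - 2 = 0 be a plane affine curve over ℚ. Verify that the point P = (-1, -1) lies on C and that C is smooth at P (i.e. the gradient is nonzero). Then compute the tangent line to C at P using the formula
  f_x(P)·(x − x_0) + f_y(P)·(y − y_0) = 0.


Tangent line at P: -2*x - 4*y - 6 = 0.

Step 1: f(-1, -1) = 0, so P lies on C.
Step 2: partial derivatives
  f_x(x, y) = 2*x + 2*y + 2, f_y(x, y) = 2*x + 2*y.
  f_x(P) = -2, f_y(P) = -4 (gradient nonzero, so P is smooth).
Step 3: tangent line at P: -2·(x − -1) + -4·(y − -1) = 0.
Expanding: -2*x - 4*y - 6 = 0.


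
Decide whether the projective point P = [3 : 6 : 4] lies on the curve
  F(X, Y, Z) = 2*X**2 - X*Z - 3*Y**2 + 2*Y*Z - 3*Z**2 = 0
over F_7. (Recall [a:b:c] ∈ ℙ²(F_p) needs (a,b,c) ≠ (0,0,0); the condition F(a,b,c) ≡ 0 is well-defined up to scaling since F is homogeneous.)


F(3,6,4) ≡ 3 (mod 7); P is NOT on the curve.

Evaluate F(3, 6, 4) term-by-term (mod 7).
  2*X**2 ↦ 2·9·1·1 = 18
  -X*Z ↦ -1·3·1·4 = -12
  -3*Y**2 ↦ -3·1·36·1 = -108
  2*Y*Z ↦ 2·1·6·4 = 48
  -3*Z**2 ↦ -3·1·1·16 = -48
Sum: F(3, 6, 4) = (18) + (-12) + (-108) + (48) + (-48) = -102.
Reducing mod 7: -102 ≡ 3 (mod 7).
Since F(a, b, c) ≡ 3 ≠ 0 (mod 7), P does NOT lie on the curve.


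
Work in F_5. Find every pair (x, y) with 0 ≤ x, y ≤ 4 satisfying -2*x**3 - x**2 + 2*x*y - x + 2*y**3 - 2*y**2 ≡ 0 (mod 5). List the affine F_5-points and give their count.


Affine F_5-points: {(0, 0), (0, 1), (1, 4), (2, 4), (3, 1), (4, 1), (4, 4)}; count = 7.

For each of the 25 pairs (x, y) ∈ F_5², evaluate f(x, y) mod 5. Record the zeros.
  x = 0: [0↦0, 1↦0, 2↦3, 3↦1, 4↦1]  zeros at y ∈ {0, 1}
  x = 1: [0↦1, 1↦3, 2↦3, 3↦3, 4↦0]  zeros at y ∈ {4}
  x = 2: [0↦3, 1↦2, 2↦4, 3↦1, 4↦0]  zeros at y ∈ {4}
  x = 3: [0↦4, 1↦0, 2↦4, 3↦3, 4↦4]  zeros at y ∈ {1}
  x = 4: [0↦2, 1↦0, 2↦1, 3↦2, 4↦0]  zeros at y ∈ {1, 4}
Collecting zeros: affine points = {(0, 0), (0, 1), (1, 4), (2, 4), (3, 1), (4, 1), (4, 4)}.
Total count |C(F_5)_aff| = 7.


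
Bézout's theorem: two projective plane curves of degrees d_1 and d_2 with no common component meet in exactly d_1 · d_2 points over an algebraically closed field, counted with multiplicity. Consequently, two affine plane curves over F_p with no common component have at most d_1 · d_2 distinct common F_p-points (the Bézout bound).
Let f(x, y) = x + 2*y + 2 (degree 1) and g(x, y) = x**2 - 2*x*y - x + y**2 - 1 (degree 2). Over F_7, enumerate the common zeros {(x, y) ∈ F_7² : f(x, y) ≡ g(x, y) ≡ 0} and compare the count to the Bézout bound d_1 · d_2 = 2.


Common zeros: {(0, 6), (3, 1)}; count = 2; Bézout bound = 2.

deg(f) = 1, deg(g) = 2, so Bézout bound = 2.
Scan x ∈ F_7. For each x, list the y ∈ F_7 with f(x, y) ≡ 0 and those with g(x, y) ≡ 0 (mod 7); the common zeros in that column are the intersection.
  x = 0: f ≡ 0 at y ∈ {6}; g ≡ 0 at y ∈ {1, 6}; common: {6}.
  x = 1: f ≡ 0 at y ∈ {2}; g ≡ 0 at y ∈ {4, 5}; common: ∅.
  x = 2: f ≡ 0 at y ∈ {5}; g ≡ 0 at y ∈ ∅; common: ∅.
  x = 3: f ≡ 0 at y ∈ {1}; g ≡ 0 at y ∈ {1, 5}; common: {1}.
  x = 4: f ≡ 0 at y ∈ {4}; g ≡ 0 at y ∈ ∅; common: ∅.
  x = 5: f ≡ 0 at y ∈ {0}; g ≡ 0 at y ∈ ∅; common: ∅.
  x = 6: f ≡ 0 at y ∈ {3}; g ≡ 0 at y ∈ {6}; common: ∅.
Collecting: common zeros = {(0, 6), (3, 1)}, so the count is 2.
Comparison with the Bézout bound: 2 ≤ 2 = deg(f)·deg(g), as expected for curves with no common component (the bound is attained).


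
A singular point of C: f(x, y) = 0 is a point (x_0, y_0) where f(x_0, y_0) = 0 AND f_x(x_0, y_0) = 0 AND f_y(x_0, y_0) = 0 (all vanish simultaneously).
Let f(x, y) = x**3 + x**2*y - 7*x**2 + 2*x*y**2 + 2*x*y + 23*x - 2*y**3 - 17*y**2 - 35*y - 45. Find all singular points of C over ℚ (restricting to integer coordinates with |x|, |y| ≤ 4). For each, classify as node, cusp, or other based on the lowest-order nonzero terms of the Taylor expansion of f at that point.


Singular points: {(3, -2)}; classification: cusp.

Compute partial derivatives:
  f_x = 3*x**2 + 2*x*y - 14*x + 2*y**2 + 2*y + 23.
  f_y = x**2 + 4*x*y + 2*x - 6*y**2 - 34*y - 35.
Scan x_0 ∈ {−4, ..., 4}. For each x_0, f_y(x_0, y) is a polynomial in y; find its integer roots y ∈ {−4, ..., 4}, then test f_x and f at those candidates.
  x = -4: f_y(-4, y) = -6*y**2 - 50*y - 27; no integer root y with |y| ≤ 4.
  x = -3: f_y(-3, y) = -6*y**2 - 46*y - 32; no integer root y with |y| ≤ 4.
  x = -2: f_y(-2, y) = -6*y**2 - 42*y - 35; no integer root y with |y| ≤ 4.
  x = -1: f_y(-1, y) = -6*y**2 - 38*y - 36; no integer root y with |y| ≤ 4.
  x = 0: f_y(0, y) = -6*y**2 - 34*y - 35; no integer root y with |y| ≤ 4.
  x = 1: f_y(1, y) = -6*y**2 - 30*y - 32; no integer root y with |y| ≤ 4.
  x = 2: f_y(2, y) = -6*y**2 - 26*y - 27; no integer root y with |y| ≤ 4.
  x = 3: f_y(3, y) = -6*y**2 - 22*y - 20; vanishes at y ∈ {-2}. (3, -2): f_x = 0, f = 0 — SINGULAR.
  x = 4: f_y(4, y) = -6*y**2 - 18*y - 11; no integer root y with |y| ≤ 4.
Only singular point on the grid: (3, -2).
Classify: substitute x = 3 + u, y = -2 + v and expand: f = u**3 + u**2*v + 2*u*v**2 - 2*v**3 + v**2.
No constant or linear terms (consistent with a singular point). Quadratic part: v**2. Cubic part: u**3 + u**2*v + 2*u*v**2 - 2*v**3.
The quadratic part v**2 is a perfect square, so there is a single (double) tangent line v = 0, i.e. y = -2. Restricting the cubic part to that line (v = 0) leaves u**3 ≠ 0, so f is not divisible by v and the branch is v² ≈ -u**3 to lowest order — this is a cusp.
Classification: cusp.


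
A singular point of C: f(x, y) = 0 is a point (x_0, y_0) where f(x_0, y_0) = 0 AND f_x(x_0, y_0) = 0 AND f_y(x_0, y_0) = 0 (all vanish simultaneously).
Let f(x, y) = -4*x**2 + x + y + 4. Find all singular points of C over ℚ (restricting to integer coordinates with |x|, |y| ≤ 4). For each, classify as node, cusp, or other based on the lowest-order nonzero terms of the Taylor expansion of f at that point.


No singular points in the scanned grid; C is smooth there.

Compute partial derivatives:
  f_x = 1 - 8*x.
  f_y = 1.
f_y = 1 is a nonzero constant, so f_y never vanishes: no point (x, y) can satisfy f = f_x = f_y = 0. In particular no (x, y) ∈ {−4, ..., 4}² is singular; the curve is smooth.


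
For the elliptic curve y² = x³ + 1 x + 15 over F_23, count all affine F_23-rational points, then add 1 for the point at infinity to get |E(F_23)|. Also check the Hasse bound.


Affine points = {(2, 5), (2, 18), (8, 11), (8, 12), (10, 6), (10, 17), (11, 0), (14, 6), (14, 17), (15, 1), (15, 22), (17, 0), (18, 0), (19, 4), (19, 19), (20, 10), (20, 13), (22, 6), (22, 17)}; affine count = 19; |E(F_23)| = 20.

Discriminant check: Δ ∝ 4a³ + 27b² = 4·1³ + 27·15² = 4·1 + 27·225 ≡ 7 (mod 23). Nonzero ⇒ E is nonsingular.
For each x ∈ F_23, compute rhs = x³ + 1·x + 15 mod 23, then count y ∈ F_23 with y² ≡ rhs.
  x = 0: rhs = 15, matching y values: none (0 points).
  x = 1: rhs = 17, matching y values: none (0 points).
  x = 2: rhs = 2, matching y values: 5, 18 (2 points).
  x = 3: rhs = 22, matching y values: none (0 points).
  x = 4: rhs = 14, matching y values: none (0 points).
  x = 5: rhs = 7, matching y values: none (0 points).
  x = 6: rhs = 7, matching y values: none (0 points).
  x = 7: rhs = 20, matching y values: none (0 points).
  x = 8: rhs = 6, matching y values: 11, 12 (2 points).
  x = 9: rhs = 17, matching y values: none (0 points).
  x = 10: rhs = 13, matching y values: 6, 17 (2 points).
  x = 11: rhs = 0, matching y values: 0 (1 points).
  x = 12: rhs = 7, matching y values: none (0 points).
  x = 13: rhs = 17, matching y values: none (0 points).
  x = 14: rhs = 13, matching y values: 6, 17 (2 points).
  x = 15: rhs = 1, matching y values: 1, 22 (2 points).
  x = 16: rhs = 10, matching y values: none (0 points).
  x = 17: rhs = 0, matching y values: 0 (1 points).
  x = 18: rhs = 0, matching y values: 0 (1 points).
  x = 19: rhs = 16, matching y values: 4, 19 (2 points).
  x = 20: rhs = 8, matching y values: 10, 13 (2 points).
  x = 21: rhs = 5, matching y values: none (0 points).
  x = 22: rhs = 13, matching y values: 6, 17 (2 points).
Total affine count: 19.
Full point count |E(F_23)| = 19 + 1 = 20.
Hasse bound: |20 − (23+1)| = |-4| = 4 ≤ 2√23 ≈ 9.5917 ✓.


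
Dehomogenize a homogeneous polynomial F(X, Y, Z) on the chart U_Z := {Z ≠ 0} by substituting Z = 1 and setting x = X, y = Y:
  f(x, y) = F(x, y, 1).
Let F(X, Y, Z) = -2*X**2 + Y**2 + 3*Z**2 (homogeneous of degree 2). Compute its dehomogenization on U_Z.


f(x, y) = -2*x**2 + y**2 + 3

On U_Z we set Z = 1. Each monomial c·X^i·Y^j·Z^k in F becomes c·x^i·y^j·1^k = c·x^i·y^j.
Substituting Z = 1: F(X, Y, 1) = -2*x**2 + y**2 + 3.
Note: deg(f) ≤ deg(F) = 2; strict inequality happens when F is divisible by Z (lost terms).


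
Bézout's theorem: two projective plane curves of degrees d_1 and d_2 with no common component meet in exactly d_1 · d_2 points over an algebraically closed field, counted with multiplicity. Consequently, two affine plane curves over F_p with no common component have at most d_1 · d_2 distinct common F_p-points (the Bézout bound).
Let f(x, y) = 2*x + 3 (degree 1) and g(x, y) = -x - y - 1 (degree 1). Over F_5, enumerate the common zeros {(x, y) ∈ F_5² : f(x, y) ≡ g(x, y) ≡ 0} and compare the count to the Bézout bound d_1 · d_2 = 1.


Common zeros: {(1, 3)}; count = 1; Bézout bound = 1.

deg(f) = 1, deg(g) = 1, so Bézout bound = 1.
Scan x ∈ F_5. For each x, list the y ∈ F_5 with f(x, y) ≡ 0 and those with g(x, y) ≡ 0 (mod 5); the common zeros in that column are the intersection.
  x = 0: f ≡ 0 at y ∈ ∅; g ≡ 0 at y ∈ {4}; common: ∅.
  x = 1: f ≡ 0 at y ∈ {0, 1, 2, 3, 4}; g ≡ 0 at y ∈ {3}; common: {3}.
  x = 2: f ≡ 0 at y ∈ ∅; g ≡ 0 at y ∈ {2}; common: ∅.
  x = 3: f ≡ 0 at y ∈ ∅; g ≡ 0 at y ∈ {1}; common: ∅.
  x = 4: f ≡ 0 at y ∈ ∅; g ≡ 0 at y ∈ {0}; common: ∅.
Collecting: common zeros = {(1, 3)}, so the count is 1.
Comparison with the Bézout bound: 1 ≤ 1 = deg(f)·deg(g), as expected for curves with no common component (the bound is attained).


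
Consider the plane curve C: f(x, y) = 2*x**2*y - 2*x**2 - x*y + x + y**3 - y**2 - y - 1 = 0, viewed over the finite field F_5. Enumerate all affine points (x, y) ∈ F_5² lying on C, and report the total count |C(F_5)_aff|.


Affine F_5-points: {(4, 3)}; count = 1.

For each of the 25 pairs (x, y) ∈ F_5², evaluate f(x, y) mod 5. Record the zeros.
  x = 0: [0↦4, 1↦3, 2↦1, 3↦4, 4↦3]  zeros at y ∈ ∅
  x = 1: [0↦3, 1↦3, 2↦2, 3↦1, 4↦1]  zeros at y ∈ ∅
  x = 2: [0↦3, 1↦3, 2↦2, 3↦1, 4↦1]  zeros at y ∈ ∅
  x = 3: [0↦4, 1↦3, 2↦1, 3↦4, 4↦3]  zeros at y ∈ ∅
  x = 4: [0↦1, 1↦3, 2↦4, 3↦0, 4↦2]  zeros at y ∈ {3}
Collecting zeros: affine points = {(4, 3)}.
Total count |C(F_5)_aff| = 1.


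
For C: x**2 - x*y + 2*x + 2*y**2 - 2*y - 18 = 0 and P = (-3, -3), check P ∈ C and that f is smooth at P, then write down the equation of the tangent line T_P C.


Tangent line at P: -x - 11*y - 36 = 0.

Step 1: f(-3, -3) = 0, so P lies on C.
Step 2: partial derivatives
  f_x(x, y) = 2*x - y + 2, f_y(x, y) = -x + 4*y - 2.
  f_x(P) = -1, f_y(P) = -11 (gradient nonzero, so P is smooth).
Step 3: tangent line at P: -1·(x − -3) + -11·(y − -3) = 0.
Expanding: -x - 11*y - 36 = 0.


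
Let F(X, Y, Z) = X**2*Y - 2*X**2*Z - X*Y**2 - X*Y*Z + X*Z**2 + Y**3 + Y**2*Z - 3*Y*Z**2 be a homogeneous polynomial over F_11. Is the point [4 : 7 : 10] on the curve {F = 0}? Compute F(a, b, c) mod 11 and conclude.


F(4,7,10) ≡ 0 (mod 11); P is on the curve.

Evaluate F(4, 7, 10) term-by-term (mod 11).
  X**2*Y ↦ 1·16·7·1 = 112
  -2*X**2*Z ↦ -2·16·1·10 = -320
  -X*Y**2 ↦ -1·4·49·1 = -196
  -X*Y*Z ↦ -1·4·7·10 = -280
  X*Z**2 ↦ 1·4·1·100 = 400
  Y**3 ↦ 1·1·343·1 = 343
  Y**2*Z ↦ 1·1·49·10 = 490
  -3*Y*Z**2 ↦ -3·1·7·100 = -2100
Sum: F(4, 7, 10) = (112) + (-320) + (-196) + (-280) + (400) + (343) + (490) + (-2100) = -1551.
Reducing mod 11: -1551 ≡ 0 (mod 11).
Since F(a, b, c) ≡ 0 (mod 11), P lies on the curve.


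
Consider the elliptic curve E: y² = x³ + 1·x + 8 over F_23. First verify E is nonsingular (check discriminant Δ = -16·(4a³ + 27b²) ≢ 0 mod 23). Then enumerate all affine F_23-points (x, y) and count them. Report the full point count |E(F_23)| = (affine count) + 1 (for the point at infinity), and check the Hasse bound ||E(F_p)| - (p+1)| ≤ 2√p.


Affine points = {(0, 10), (0, 13), (2, 8), (2, 15), (5, 0), (6, 0), (7, 6), (7, 17), (10, 11), (10, 12), (11, 4), (11, 19), (12, 0), (14, 11), (14, 12), (16, 7), (16, 16), (17, 4), (17, 19), (18, 4), (18, 19), (19, 3), (19, 20), (20, 1), (20, 22), (22, 11), (22, 12)}; affine count = 27; |E(F_23)| = 28.

Discriminant check: Δ ∝ 4a³ + 27b² = 4·1³ + 27·8² = 4·1 + 27·64 ≡ 7 (mod 23). Nonzero ⇒ E is nonsingular.
For each x ∈ F_23, compute rhs = x³ + 1·x + 8 mod 23, then count y ∈ F_23 with y² ≡ rhs.
  x = 0: rhs = 8, matching y values: 10, 13 (2 points).
  x = 1: rhs = 10, matching y values: none (0 points).
  x = 2: rhs = 18, matching y values: 8, 15 (2 points).
  x = 3: rhs = 15, matching y values: none (0 points).
  x = 4: rhs = 7, matching y values: none (0 points).
  x = 5: rhs = 0, matching y values: 0 (1 points).
  x = 6: rhs = 0, matching y values: 0 (1 points).
  x = 7: rhs = 13, matching y values: 6, 17 (2 points).
  x = 8: rhs = 22, matching y values: none (0 points).
  x = 9: rhs = 10, matching y values: none (0 points).
  x = 10: rhs = 6, matching y values: 11, 12 (2 points).
  x = 11: rhs = 16, matching y values: 4, 19 (2 points).
  x = 12: rhs = 0, matching y values: 0 (1 points).
  x = 13: rhs = 10, matching y values: none (0 points).
  x = 14: rhs = 6, matching y values: 11, 12 (2 points).
  x = 15: rhs = 17, matching y values: none (0 points).
  x = 16: rhs = 3, matching y values: 7, 16 (2 points).
  x = 17: rhs = 16, matching y values: 4, 19 (2 points).
  x = 18: rhs = 16, matching y values: 4, 19 (2 points).
  x = 19: rhs = 9, matching y values: 3, 20 (2 points).
  x = 20: rhs = 1, matching y values: 1, 22 (2 points).
  x = 21: rhs = 21, matching y values: none (0 points).
  x = 22: rhs = 6, matching y values: 11, 12 (2 points).
Total affine count: 27.
Full point count |E(F_23)| = 27 + 1 = 28.
Hasse bound: |28 − (23+1)| = |4| = 4 ≤ 2√23 ≈ 9.5917 ✓.


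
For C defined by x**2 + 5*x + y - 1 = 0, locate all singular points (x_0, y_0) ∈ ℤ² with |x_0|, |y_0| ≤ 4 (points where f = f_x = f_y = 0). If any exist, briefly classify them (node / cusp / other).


No singular points in the scanned grid; C is smooth there.

Compute partial derivatives:
  f_x = 2*x + 5.
  f_y = 1.
f_y = 1 is a nonzero constant, so f_y never vanishes: no point (x, y) can satisfy f = f_x = f_y = 0. In particular no (x, y) ∈ {−4, ..., 4}² is singular; the curve is smooth.


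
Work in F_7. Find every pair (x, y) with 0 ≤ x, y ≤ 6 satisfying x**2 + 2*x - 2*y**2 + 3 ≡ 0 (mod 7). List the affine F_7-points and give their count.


Affine F_7-points: {(2, 3), (2, 4), (3, 3), (3, 4), (6, 1), (6, 6)}; count = 6.

For each of the 49 pairs (x, y) ∈ F_7², evaluate f(x, y) mod 7. Record the zeros.
  x = 0: [0↦3, 1↦1, 2↦2, 3↦6, 4↦6, 5↦2, 6↦1]  zeros at y ∈ ∅
  x = 1: [0↦6, 1↦4, 2↦5, 3↦2, 4↦2, 5↦5, 6↦4]  zeros at y ∈ ∅
  x = 2: [0↦4, 1↦2, 2↦3, 3↦0, 4↦0, 5↦3, 6↦2]  zeros at y ∈ {3, 4}
  x = 3: [0↦4, 1↦2, 2↦3, 3↦0, 4↦0, 5↦3, 6↦2]  zeros at y ∈ {3, 4}
  x = 4: [0↦6, 1↦4, 2↦5, 3↦2, 4↦2, 5↦5, 6↦4]  zeros at y ∈ ∅
  x = 5: [0↦3, 1↦1, 2↦2, 3↦6, 4↦6, 5↦2, 6↦1]  zeros at y ∈ ∅
  x = 6: [0↦2, 1↦0, 2↦1, 3↦5, 4↦5, 5↦1, 6↦0]  zeros at y ∈ {1, 6}
Collecting zeros: affine points = {(2, 3), (2, 4), (3, 3), (3, 4), (6, 1), (6, 6)}.
Total count |C(F_7)_aff| = 6.


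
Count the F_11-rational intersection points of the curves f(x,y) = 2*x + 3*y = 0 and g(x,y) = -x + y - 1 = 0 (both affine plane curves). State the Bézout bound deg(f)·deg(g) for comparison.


Common zeros: {(6, 7)}; count = 1; Bézout bound = 1.

deg(f) = 1, deg(g) = 1, so Bézout bound = 1.
Scan x ∈ F_11. For each x, list the y ∈ F_11 with f(x, y) ≡ 0 and those with g(x, y) ≡ 0 (mod 11); the common zeros in that column are the intersection.
  x = 0: f ≡ 0 at y ∈ {0}; g ≡ 0 at y ∈ {1}; common: ∅.
  x = 1: f ≡ 0 at y ∈ {3}; g ≡ 0 at y ∈ {2}; common: ∅.
  x = 2: f ≡ 0 at y ∈ {6}; g ≡ 0 at y ∈ {3}; common: ∅.
  x = 3: f ≡ 0 at y ∈ {9}; g ≡ 0 at y ∈ {4}; common: ∅.
  x = 4: f ≡ 0 at y ∈ {1}; g ≡ 0 at y ∈ {5}; common: ∅.
  x = 5: f ≡ 0 at y ∈ {4}; g ≡ 0 at y ∈ {6}; common: ∅.
  x = 6: f ≡ 0 at y ∈ {7}; g ≡ 0 at y ∈ {7}; common: {7}.
  x = 7: f ≡ 0 at y ∈ {10}; g ≡ 0 at y ∈ {8}; common: ∅.
  x = 8: f ≡ 0 at y ∈ {2}; g ≡ 0 at y ∈ {9}; common: ∅.
  x = 9: f ≡ 0 at y ∈ {5}; g ≡ 0 at y ∈ {10}; common: ∅.
  x = 10: f ≡ 0 at y ∈ {8}; g ≡ 0 at y ∈ {0}; common: ∅.
Collecting: common zeros = {(6, 7)}, so the count is 1.
Comparison with the Bézout bound: 1 ≤ 1 = deg(f)·deg(g), as expected for curves with no common component (the bound is attained).
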